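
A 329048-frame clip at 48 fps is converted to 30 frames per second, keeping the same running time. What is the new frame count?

205655 frames

Target frames = source frames × (target rate / source rate) = 329048 × (30)/(48) = 329048 × 5/8 = 205655.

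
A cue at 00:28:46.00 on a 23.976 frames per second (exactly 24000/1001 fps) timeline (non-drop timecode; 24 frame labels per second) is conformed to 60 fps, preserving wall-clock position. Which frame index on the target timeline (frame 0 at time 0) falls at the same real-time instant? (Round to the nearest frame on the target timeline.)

frame 103664

Source frame index: (0×3600 + 28×60 + 46) × 24 + 0 = 41424.
Real time: 41424 / (24000/1001) = 863863/500 s.
Target frame: (863863/500) × (60) = 2591589/25 ≈ 103663.560 → 103664.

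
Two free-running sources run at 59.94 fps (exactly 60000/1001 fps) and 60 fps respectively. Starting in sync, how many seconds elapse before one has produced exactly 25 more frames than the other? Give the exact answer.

5005/12 seconds

The gap grows by |60 − 60000/1001| = 60/1001 frames per second.
Time for a 25-frame gap: 25 ÷ (60/1001) = 5005/12 s.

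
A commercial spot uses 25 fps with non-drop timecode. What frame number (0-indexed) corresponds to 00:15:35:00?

23375

Total seconds to the label: (0 × 3600 + 15 × 60 + 35) = 935.
Frame index = 935 × 25 + 0 = 23375.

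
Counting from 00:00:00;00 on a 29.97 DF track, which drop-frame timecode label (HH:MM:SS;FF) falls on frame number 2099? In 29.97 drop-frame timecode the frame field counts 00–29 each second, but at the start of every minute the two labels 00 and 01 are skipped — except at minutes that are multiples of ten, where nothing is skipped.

Each 10-minute DF block holds 10 × 60 × 30 − 9 × 2 = 17982 frames. 2099 ÷ 17982 → 0 full blocks, remainder 2099.
Within the partial block the first minute is 1800 frames and each further minute 1798, so 1 further minute boundary passed. Total skipped labels = 18 × 0 + 2 × 1 = 2.
Non-drop label index = 2099 + 2 = 2101; at 30 labels/s that is 00:01:10:01, i.e. DF 00:01:10;01.

00:01:10;01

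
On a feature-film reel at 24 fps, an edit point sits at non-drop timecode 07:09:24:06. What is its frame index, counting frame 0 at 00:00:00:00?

618342

Total seconds to the label: (7 × 3600 + 9 × 60 + 24) = 25764.
Frame index = 25764 × 24 + 6 = 618342.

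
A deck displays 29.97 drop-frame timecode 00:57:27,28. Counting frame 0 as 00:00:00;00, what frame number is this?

Complete 10-minute blocks: 5, each 17982 frames → 89910.
Remaining 7 whole minutes in the current block: 1800 + 6 × 1798 = 12588 frames.
Within the current minute: 27 × 30 + 28 − 2 = 836 (labels ;00/;01 skipped at this minute). Total = 89910 + 12588 + 836 = 103334.

103334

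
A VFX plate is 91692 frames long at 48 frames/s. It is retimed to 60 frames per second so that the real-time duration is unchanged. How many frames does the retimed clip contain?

Target frames = source frames × (target rate / source rate) = 91692 × (60)/(48) = 91692 × 5/4 = 114615.

114615 frames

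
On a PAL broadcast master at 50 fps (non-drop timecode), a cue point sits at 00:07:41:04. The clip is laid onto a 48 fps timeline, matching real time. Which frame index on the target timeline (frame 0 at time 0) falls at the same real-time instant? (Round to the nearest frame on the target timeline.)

frame 22132

Source frame index: (0×3600 + 7×60 + 41) × 50 + 4 = 23054.
Real time: 23054 / (50) = 11527/25 s.
Target frame: (11527/25) × (48) = 553296/25 ≈ 22131.840 → 22132.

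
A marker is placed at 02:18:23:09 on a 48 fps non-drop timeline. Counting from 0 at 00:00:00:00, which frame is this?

398553

Total seconds to the label: (2 × 3600 + 18 × 60 + 23) = 8303.
Frame index = 8303 × 48 + 9 = 398553.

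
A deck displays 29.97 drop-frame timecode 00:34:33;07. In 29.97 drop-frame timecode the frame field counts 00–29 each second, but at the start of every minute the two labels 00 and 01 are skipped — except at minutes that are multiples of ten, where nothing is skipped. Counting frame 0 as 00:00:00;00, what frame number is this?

As if non-drop at 30 labels/s: (0 × 3600 + 34 × 60 + 33) × 30 + 7 = 62197.
Minute boundaries passed: 34; those not divisible by 10: 34 − 3 = 31; dropped labels = 2 × 31 = 62.
Actual frame index = 62197 − 62 = 62135.

62135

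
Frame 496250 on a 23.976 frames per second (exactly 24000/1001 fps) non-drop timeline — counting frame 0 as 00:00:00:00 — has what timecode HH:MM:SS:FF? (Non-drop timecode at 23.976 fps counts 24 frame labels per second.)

496250 ÷ 24 = 20677 full seconds, remainder 2 frames.
20677 s = 5 h 44 min 37 s.
Timecode: 05:44:37:02.

05:44:37:02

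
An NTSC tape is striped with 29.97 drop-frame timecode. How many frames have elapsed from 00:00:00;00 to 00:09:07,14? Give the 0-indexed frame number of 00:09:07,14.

Complete 10-minute blocks: 0, each 17982 frames → 0.
Remaining 9 whole minutes in the current block: 1800 + 8 × 1798 = 16184 frames.
Within the current minute: 7 × 30 + 14 − 2 = 222 (labels ;00/;01 skipped at this minute). Total = 0 + 16184 + 222 = 16406.

16406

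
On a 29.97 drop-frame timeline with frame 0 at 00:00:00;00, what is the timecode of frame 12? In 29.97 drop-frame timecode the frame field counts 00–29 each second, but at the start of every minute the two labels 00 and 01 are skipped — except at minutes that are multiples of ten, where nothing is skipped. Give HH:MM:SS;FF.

Each 10-minute DF block holds 10 × 60 × 30 − 9 × 2 = 17982 frames. 12 ÷ 17982 → 0 full blocks, remainder 12.
Within the partial block the first minute is 1800 frames and each further minute 1798, so 0 further minute boundaries passed. Total skipped labels = 18 × 0 + 2 × 0 = 0.
Non-drop label index = 12 + 0 = 12; at 30 labels/s that is 00:00:00:12, i.e. DF 00:00:00;12.

00:00:00;12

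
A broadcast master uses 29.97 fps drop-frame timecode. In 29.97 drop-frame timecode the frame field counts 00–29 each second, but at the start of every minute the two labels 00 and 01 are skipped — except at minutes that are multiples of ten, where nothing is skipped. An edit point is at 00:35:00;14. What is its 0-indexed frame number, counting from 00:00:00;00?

62950

As if non-drop at 30 labels/s: (0 × 3600 + 35 × 60 + 0) × 30 + 14 = 63014.
Minute boundaries passed: 35; those not divisible by 10: 35 − 3 = 32; dropped labels = 2 × 32 = 64.
Actual frame index = 63014 − 64 = 62950.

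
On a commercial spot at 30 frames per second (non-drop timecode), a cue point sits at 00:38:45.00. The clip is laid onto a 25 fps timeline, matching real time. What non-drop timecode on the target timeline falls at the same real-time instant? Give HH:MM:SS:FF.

00:38:45:00

Source frame index: (0×3600 + 38×60 + 45) × 30 + 0 = 69750.
Real time: 69750 / (30) = 2325 s.
Target frame: (2325) × (25) = 58125.
At 25 labels/s: frame 58125 → 00:38:45:00.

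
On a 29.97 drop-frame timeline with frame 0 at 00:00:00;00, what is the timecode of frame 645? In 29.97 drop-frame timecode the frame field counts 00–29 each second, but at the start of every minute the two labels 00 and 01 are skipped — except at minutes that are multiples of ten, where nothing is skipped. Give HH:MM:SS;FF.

00:00:21;15

Each 10-minute DF block holds 10 × 60 × 30 − 9 × 2 = 17982 frames. 645 ÷ 17982 → 0 full blocks, remainder 645.
Within the partial block the first minute is 1800 frames and each further minute 1798, so 0 further minute boundaries passed. Total skipped labels = 18 × 0 + 2 × 0 = 0.
Non-drop label index = 645 + 0 = 645; at 30 labels/s that is 00:00:21:15, i.e. DF 00:00:21;15.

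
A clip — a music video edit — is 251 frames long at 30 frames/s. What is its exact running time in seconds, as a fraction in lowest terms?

Running time = 251 ÷ (30) = 251 × 1/30 = 251/30 s.

251/30 seconds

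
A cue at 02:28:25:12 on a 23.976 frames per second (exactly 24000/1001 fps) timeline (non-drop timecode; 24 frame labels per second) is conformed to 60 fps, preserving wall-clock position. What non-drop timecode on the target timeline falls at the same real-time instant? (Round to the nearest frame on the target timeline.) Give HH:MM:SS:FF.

Source frame index: (2×3600 + 28×60 + 25) × 24 + 12 = 213732.
Real time: 213732 / (24000/1001) = 17828811/2000 s.
Target frame: (17828811/2000) × (60) = 53486433/100 ≈ 534864.330 → 534864.
At 60 labels/s: frame 534864 → 02:28:34:24.

02:28:34:24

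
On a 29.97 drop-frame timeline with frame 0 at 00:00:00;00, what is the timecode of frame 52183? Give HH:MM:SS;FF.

00:29:01;07

Ten DF minutes hold 17982 frames, so frame 52183 lies in block 2 (frames 35964–53945) with 16219 frames into that block.
The block's first minute is 1800 frames and the rest 1798 each; 16219 frames reaches minute 9, so 2 × 18 + 9 × 2 = 54 labels have been skipped so far.
Adding those back, label number 52183 + 54 = 52237 at 30 labels/s is 1741 s + 7 f = 0 h 29 min 1 s frame 7, i.e. 00:29:01;07.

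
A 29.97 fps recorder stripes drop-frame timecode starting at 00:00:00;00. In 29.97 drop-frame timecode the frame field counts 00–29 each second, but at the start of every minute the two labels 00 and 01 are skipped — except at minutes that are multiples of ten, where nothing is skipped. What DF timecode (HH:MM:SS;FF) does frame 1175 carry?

00:00:39;05

Each 10-minute DF block holds 10 × 60 × 30 − 9 × 2 = 17982 frames. 1175 ÷ 17982 → 0 full blocks, remainder 1175.
Within the partial block the first minute is 1800 frames and each further minute 1798, so 0 further minute boundaries passed. Total skipped labels = 18 × 0 + 2 × 0 = 0.
Non-drop label index = 1175 + 0 = 1175; at 30 labels/s that is 00:00:39:05, i.e. DF 00:00:39;05.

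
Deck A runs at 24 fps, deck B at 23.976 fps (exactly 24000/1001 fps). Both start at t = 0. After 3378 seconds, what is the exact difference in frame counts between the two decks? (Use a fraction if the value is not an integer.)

81072/1001 frames

A emits 24 × 3378 = 81072 frames; B emits 24000/1001 × 3378 = 81072000/1001.
Difference = 81072/1001 frames (≈ 80.9910); B is behind A.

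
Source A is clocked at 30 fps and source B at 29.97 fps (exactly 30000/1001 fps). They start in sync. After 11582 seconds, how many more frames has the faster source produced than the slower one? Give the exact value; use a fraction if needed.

A emits 30 × 11582 = 347460 frames; B emits 30000/1001 × 11582 = 347460000/1001.
Difference = 347460/1001 frames (≈ 347.1129); B is behind A.

347460/1001 frames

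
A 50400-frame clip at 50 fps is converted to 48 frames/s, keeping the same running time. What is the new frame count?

Target frames = source frames × (target rate / source rate) = 50400 × (48)/(50) = 50400 × 24/25 = 48384.

48384 frames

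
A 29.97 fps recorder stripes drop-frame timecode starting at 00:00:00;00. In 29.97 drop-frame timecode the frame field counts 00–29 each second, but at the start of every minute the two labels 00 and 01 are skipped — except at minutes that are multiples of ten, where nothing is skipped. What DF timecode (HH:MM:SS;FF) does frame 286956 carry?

02:39:34;24

Ten DF minutes hold 17982 frames, so frame 286956 lies in block 15 (frames 269730–287711) with 17226 frames into that block.
The block's first minute is 1800 frames and the rest 1798 each; 17226 frames reaches minute 9, so 15 × 18 + 9 × 2 = 288 labels have been skipped so far.
Adding those back, label number 286956 + 288 = 287244 at 30 labels/s is 9574 s + 24 f = 2 h 39 min 34 s frame 24, i.e. 02:39:34;24.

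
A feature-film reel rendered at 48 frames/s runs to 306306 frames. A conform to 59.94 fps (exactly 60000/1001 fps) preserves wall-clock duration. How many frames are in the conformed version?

382500 frames

Target frames = source frames × (target rate / source rate) = 306306 × (60000/1001)/(48) = 306306 × 1250/1001 = 382500.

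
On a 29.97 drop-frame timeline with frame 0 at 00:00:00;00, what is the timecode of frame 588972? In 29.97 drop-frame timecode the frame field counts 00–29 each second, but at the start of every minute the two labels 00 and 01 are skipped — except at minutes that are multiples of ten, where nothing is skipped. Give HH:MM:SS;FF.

05:27:32;02

Ten DF minutes hold 17982 frames, so frame 588972 lies in block 32 (frames 575424–593405) with 13548 frames into that block.
The block's first minute is 1800 frames and the rest 1798 each; 13548 frames reaches minute 7, so 32 × 18 + 7 × 2 = 590 labels have been skipped so far.
Adding those back, label number 588972 + 590 = 589562 at 30 labels/s is 19652 s + 2 f = 5 h 27 min 32 s frame 2, i.e. 05:27:32;02.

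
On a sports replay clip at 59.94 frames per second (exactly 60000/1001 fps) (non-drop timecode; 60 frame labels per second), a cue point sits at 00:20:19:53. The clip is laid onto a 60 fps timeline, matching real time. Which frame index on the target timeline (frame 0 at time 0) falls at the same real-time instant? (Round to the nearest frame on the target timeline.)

frame 73266

Source frame index: (0×3600 + 20×60 + 19) × 60 + 53 = 73193.
Real time: 73193 / (60000/1001) = 73266193/60000 s.
Target frame: (73266193/60000) × (60) = 73266193/1000 ≈ 73266.193 → 73266.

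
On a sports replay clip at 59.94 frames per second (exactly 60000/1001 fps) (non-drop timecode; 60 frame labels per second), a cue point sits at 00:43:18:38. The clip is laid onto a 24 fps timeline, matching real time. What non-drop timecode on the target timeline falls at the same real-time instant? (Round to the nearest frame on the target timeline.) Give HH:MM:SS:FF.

Source frame index: (0×3600 + 43×60 + 18) × 60 + 38 = 155918.
Real time: 155918 / (60000/1001) = 78036959/30000 s.
Target frame: (78036959/30000) × (24) = 78036959/1250 ≈ 62429.567 → 62430.
At 24 labels/s: frame 62430 → 00:43:21:06.

00:43:21:06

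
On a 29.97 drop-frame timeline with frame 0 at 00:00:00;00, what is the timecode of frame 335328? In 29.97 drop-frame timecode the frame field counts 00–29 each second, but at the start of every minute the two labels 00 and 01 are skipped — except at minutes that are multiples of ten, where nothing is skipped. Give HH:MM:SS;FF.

03:06:28;24

Ten DF minutes hold 17982 frames, so frame 335328 lies in block 18 (frames 323676–341657) with 11652 frames into that block.
The block's first minute is 1800 frames and the rest 1798 each; 11652 frames reaches minute 6, so 18 × 18 + 6 × 2 = 336 labels have been skipped so far.
Adding those back, label number 335328 + 336 = 335664 at 30 labels/s is 11188 s + 24 f = 3 h 6 min 28 s frame 24, i.e. 03:06:28;24.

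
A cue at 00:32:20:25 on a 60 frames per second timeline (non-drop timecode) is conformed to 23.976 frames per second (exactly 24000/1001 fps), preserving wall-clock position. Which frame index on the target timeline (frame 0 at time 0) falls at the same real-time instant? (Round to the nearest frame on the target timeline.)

frame 46523

Source frame index: (0×3600 + 32×60 + 20) × 60 + 25 = 116425.
Real time: 116425 / (60) = 23285/12 s.
Target frame: (23285/12) × (24000/1001) = 46570000/1001 ≈ 46523.477 → 46523.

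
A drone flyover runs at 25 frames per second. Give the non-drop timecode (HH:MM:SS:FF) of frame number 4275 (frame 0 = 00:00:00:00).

4275 ÷ 25 = 171 full seconds, remainder 0 frames.
171 s = 0 h 2 min 51 s.
Timecode: 00:02:51:00.

00:02:51:00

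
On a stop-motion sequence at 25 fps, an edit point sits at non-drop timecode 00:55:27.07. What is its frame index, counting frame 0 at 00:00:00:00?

Total seconds to the label: (0 × 3600 + 55 × 60 + 27) = 3327.
Frame index = 3327 × 25 + 7 = 83182.

frame 83182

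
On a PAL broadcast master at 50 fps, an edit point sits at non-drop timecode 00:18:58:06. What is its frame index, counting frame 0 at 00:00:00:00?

Total seconds to the label: (0 × 3600 + 18 × 60 + 58) = 1138.
Frame index = 1138 × 50 + 6 = 56906.

frame 56906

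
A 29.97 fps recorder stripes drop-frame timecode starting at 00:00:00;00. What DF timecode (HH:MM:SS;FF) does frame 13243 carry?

Each 10-minute DF block holds 10 × 60 × 30 − 9 × 2 = 17982 frames. 13243 ÷ 17982 → 0 full blocks, remainder 13243.
Within the partial block the first minute is 1800 frames and each further minute 1798, so 7 further minute boundaries passed. Total skipped labels = 18 × 0 + 2 × 7 = 14.
Non-drop label index = 13243 + 14 = 13257; at 30 labels/s that is 00:07:21:27, i.e. DF 00:07:21;27.

00:07:21;27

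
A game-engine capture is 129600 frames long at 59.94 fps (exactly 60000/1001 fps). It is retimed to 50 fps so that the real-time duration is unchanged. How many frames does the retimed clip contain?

Target frames = source frames × (target rate / source rate) = 129600 × (50)/(60000/1001) = 129600 × 1001/1200 = 108108.

108108 frames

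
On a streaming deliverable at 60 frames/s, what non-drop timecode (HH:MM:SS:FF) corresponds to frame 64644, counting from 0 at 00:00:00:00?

00:17:57:24

64644 ÷ 60 = 1077 full seconds, remainder 24 frames.
1077 s = 0 h 17 min 57 s.
Timecode: 00:17:57:24.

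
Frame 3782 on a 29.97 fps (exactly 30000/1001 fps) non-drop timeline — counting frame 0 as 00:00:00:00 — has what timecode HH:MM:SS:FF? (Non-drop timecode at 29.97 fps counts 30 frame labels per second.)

00:02:06:02

3782 ÷ 30 = 126 full seconds, remainder 2 frames.
126 s = 0 h 2 min 6 s.
Timecode: 00:02:06:02.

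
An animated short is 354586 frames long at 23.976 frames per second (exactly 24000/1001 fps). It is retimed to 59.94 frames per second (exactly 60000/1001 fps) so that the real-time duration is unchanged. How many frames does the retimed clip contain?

Target frames = source frames × (target rate / source rate) = 354586 × (60000/1001)/(24000/1001) = 354586 × 5/2 = 886465.

886465 frames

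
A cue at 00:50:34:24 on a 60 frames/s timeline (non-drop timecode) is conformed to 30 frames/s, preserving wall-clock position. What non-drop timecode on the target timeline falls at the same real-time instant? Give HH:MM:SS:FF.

Source frame index: (0×3600 + 50×60 + 34) × 60 + 24 = 182064.
Real time: 182064 / (60) = 15172/5 s.
Target frame: (15172/5) × (30) = 91032.
At 30 labels/s: frame 91032 → 00:50:34:12.

00:50:34:12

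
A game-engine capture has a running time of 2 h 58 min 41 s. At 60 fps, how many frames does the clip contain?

2 h 58 min 41 s = 10721 s.
Frames = 10721 × 60 = 643260.

643260 frames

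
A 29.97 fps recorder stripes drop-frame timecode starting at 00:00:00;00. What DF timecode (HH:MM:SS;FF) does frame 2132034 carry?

Each 10-minute DF block holds 10 × 60 × 30 − 9 × 2 = 17982 frames. 2132034 ÷ 17982 → 118 full blocks, remainder 10158.
Within the partial block the first minute is 1800 frames and each further minute 1798, so 5 further minute boundaries passed. Total skipped labels = 18 × 118 + 2 × 5 = 2134.
Non-drop label index = 2132034 + 2134 = 2134168; at 30 labels/s that is 19:45:38:28, i.e. DF 19:45:38;28.

19:45:38;28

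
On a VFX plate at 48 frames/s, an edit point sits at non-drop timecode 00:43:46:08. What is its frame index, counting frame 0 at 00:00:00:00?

Total seconds to the label: (0 × 3600 + 43 × 60 + 46) = 2626.
Frame index = 2626 × 48 + 8 = 126056.

126056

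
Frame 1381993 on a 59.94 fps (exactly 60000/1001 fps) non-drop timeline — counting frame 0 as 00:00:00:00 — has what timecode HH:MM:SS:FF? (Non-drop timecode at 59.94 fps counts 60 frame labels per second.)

06:23:53:13

1381993 ÷ 60 = 23033 full seconds, remainder 13 frames.
23033 s = 6 h 23 min 53 s.
Timecode: 06:23:53:13.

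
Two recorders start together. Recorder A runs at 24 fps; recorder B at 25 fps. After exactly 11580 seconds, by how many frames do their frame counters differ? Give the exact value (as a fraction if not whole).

A emits 24 × 11580 = 277920 frames; B emits 25 × 11580 = 289500.
Difference = 11580 frames; B is ahead of A.

11580 frames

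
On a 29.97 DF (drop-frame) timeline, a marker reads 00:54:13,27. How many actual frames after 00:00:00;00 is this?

Complete 10-minute blocks: 5, each 17982 frames → 89910.
Remaining 4 whole minutes in the current block: 1800 + 3 × 1798 = 7194 frames.
Within the current minute: 13 × 30 + 27 − 2 = 415 (labels ;00/;01 skipped at this minute). Total = 89910 + 7194 + 415 = 97519.

97519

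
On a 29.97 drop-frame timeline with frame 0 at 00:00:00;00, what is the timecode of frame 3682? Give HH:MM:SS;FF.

Each 10-minute DF block holds 10 × 60 × 30 − 9 × 2 = 17982 frames. 3682 ÷ 17982 → 0 full blocks, remainder 3682.
Within the partial block the first minute is 1800 frames and each further minute 1798, so 2 further minute boundaries passed. Total skipped labels = 18 × 0 + 2 × 2 = 4.
Non-drop label index = 3682 + 4 = 3686; at 30 labels/s that is 00:02:02:26, i.e. DF 00:02:02;26.

00:02:02;26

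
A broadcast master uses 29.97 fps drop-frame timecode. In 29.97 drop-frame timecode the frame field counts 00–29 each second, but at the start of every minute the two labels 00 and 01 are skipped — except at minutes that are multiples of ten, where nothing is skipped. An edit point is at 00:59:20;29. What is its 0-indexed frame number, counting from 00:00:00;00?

Complete 10-minute blocks: 5, each 17982 frames → 89910.
Remaining 9 whole minutes in the current block: 1800 + 8 × 1798 = 16184 frames.
Within the current minute: 20 × 30 + 29 − 2 = 627 (labels ;00/;01 skipped at this minute). Total = 89910 + 16184 + 627 = 106721.

106721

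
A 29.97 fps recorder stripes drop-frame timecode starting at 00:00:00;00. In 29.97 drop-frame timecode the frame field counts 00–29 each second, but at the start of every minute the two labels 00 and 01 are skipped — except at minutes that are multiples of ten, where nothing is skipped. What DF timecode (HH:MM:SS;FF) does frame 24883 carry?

Ten DF minutes hold 17982 frames, so frame 24883 lies in block 1 (frames 17982–35963) with 6901 frames into that block.
The block's first minute is 1800 frames and the rest 1798 each; 6901 frames reaches minute 3, so 1 × 18 + 3 × 2 = 24 labels have been skipped so far.
Adding those back, label number 24883 + 24 = 24907 at 30 labels/s is 830 s + 7 f = 0 h 13 min 50 s frame 7, i.e. 00:13:50;07.

00:13:50;07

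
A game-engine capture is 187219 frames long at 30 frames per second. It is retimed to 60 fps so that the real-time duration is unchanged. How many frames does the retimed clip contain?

Target frames = source frames × (target rate / source rate) = 187219 × (60)/(30) = 187219 × 2 = 374438.

374438 frames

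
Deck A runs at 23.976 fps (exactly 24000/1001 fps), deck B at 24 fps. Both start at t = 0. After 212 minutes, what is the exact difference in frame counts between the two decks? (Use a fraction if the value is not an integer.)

212 min = 12720 s.
A emits 24000/1001 × 12720 = 305280000/1001 frames; B emits 24 × 12720 = 305280.
Difference = 305280/1001 frames (≈ 304.9750); B is ahead of A.

305280/1001 frames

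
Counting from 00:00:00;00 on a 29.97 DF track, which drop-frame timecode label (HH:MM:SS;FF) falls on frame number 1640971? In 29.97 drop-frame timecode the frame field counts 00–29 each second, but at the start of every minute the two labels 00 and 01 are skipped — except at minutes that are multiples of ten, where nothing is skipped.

Each 10-minute DF block holds 10 × 60 × 30 − 9 × 2 = 17982 frames. 1640971 ÷ 17982 → 91 full blocks, remainder 4609.
Within the partial block the first minute is 1800 frames and each further minute 1798, so 2 further minute boundaries passed. Total skipped labels = 18 × 91 + 2 × 2 = 1642.
Non-drop label index = 1640971 + 1642 = 1642613; at 30 labels/s that is 15:12:33:23, i.e. DF 15:12:33;23.

15:12:33;23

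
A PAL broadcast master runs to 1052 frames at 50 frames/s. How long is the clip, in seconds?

21.04 seconds

Running time = 1052 / (50) = 21.04 s.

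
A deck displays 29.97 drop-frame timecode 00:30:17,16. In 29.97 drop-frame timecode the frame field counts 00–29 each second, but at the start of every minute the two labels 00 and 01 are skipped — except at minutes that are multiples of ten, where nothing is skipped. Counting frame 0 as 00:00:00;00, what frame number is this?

As if non-drop at 30 labels/s: (0 × 3600 + 30 × 60 + 17) × 30 + 16 = 54526.
Minute boundaries passed: 30; those not divisible by 10: 30 − 3 = 27; dropped labels = 2 × 27 = 54.
Actual frame index = 54526 − 54 = 54472.

54472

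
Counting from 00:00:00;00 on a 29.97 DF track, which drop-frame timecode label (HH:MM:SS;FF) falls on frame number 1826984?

16:56:00;14

Each 10-minute DF block holds 10 × 60 × 30 − 9 × 2 = 17982 frames. 1826984 ÷ 17982 → 101 full blocks, remainder 10802.
Within the partial block the first minute is 1800 frames and each further minute 1798, so 6 further minute boundaries passed. Total skipped labels = 18 × 101 + 2 × 6 = 1830.
Non-drop label index = 1826984 + 1830 = 1828814; at 30 labels/s that is 16:56:00:14, i.e. DF 16:56:00;14.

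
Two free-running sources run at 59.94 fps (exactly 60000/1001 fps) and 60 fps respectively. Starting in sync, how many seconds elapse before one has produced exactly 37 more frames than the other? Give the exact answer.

The gap grows by |60 − 60000/1001| = 60/1001 frames per second.
Time for a 37-frame gap: 37 ÷ (60/1001) = 37037/60 s.

37037/60 seconds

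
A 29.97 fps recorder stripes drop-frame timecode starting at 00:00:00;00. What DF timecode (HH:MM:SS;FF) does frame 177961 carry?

Each 10-minute DF block holds 10 × 60 × 30 − 9 × 2 = 17982 frames. 177961 ÷ 17982 → 9 full blocks, remainder 16123.
Within the partial block the first minute is 1800 frames and each further minute 1798, so 8 further minute boundaries passed. Total skipped labels = 18 × 9 + 2 × 8 = 178.
Non-drop label index = 177961 + 178 = 178139; at 30 labels/s that is 01:38:57:29, i.e. DF 01:38:57;29.

01:38:57;29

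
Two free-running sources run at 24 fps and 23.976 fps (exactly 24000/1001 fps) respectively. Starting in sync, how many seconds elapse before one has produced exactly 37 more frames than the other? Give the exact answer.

The gap grows by |24000/1001 − 24| = 24/1001 frames per second.
Time for a 37-frame gap: 37 ÷ (24/1001) = 37037/24 s.

37037/24 seconds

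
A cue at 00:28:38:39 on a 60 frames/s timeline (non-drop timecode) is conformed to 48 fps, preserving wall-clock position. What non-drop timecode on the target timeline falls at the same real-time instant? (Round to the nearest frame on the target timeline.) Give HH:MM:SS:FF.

Source frame index: (0×3600 + 28×60 + 38) × 60 + 39 = 103119.
Real time: 103119 / (60) = 34373/20 s.
Target frame: (34373/20) × (48) = 412476/5 ≈ 82495.200 → 82495.
At 48 labels/s: frame 82495 → 00:28:38:31.

00:28:38:31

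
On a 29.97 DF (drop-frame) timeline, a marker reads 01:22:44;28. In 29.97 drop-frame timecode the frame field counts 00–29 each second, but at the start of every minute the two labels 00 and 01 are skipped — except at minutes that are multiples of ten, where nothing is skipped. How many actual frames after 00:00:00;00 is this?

148800

Complete 10-minute blocks: 8, each 17982 frames → 143856.
Remaining 2 whole minutes in the current block: 1800 + 1 × 1798 = 3598 frames.
Within the current minute: 44 × 30 + 28 − 2 = 1346 (labels ;00/;01 skipped at this minute). Total = 143856 + 3598 + 1346 = 148800.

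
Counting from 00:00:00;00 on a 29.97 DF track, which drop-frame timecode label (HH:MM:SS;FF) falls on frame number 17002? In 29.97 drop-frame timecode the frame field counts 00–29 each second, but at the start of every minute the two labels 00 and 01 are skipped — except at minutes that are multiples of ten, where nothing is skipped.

00:09:27;10

Ten DF minutes hold 17982 frames, so frame 17002 lies in block 0 (frames 0–17981) with 17002 frames into that block.
The block's first minute is 1800 frames and the rest 1798 each; 17002 frames reaches minute 9, so 0 × 18 + 9 × 2 = 18 labels have been skipped so far.
Adding those back, label number 17002 + 18 = 17020 at 30 labels/s is 567 s + 10 f = 0 h 9 min 27 s frame 10, i.e. 00:09:27;10.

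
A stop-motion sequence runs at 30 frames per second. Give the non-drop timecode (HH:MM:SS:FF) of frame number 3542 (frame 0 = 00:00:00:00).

00:01:58:02

3542 ÷ 30 = 118 full seconds, remainder 2 frames.
118 s = 0 h 1 min 58 s.
Timecode: 00:01:58:02.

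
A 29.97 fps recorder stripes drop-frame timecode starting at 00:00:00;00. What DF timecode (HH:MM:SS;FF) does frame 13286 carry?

Each 10-minute DF block holds 10 × 60 × 30 − 9 × 2 = 17982 frames. 13286 ÷ 17982 → 0 full blocks, remainder 13286.
Within the partial block the first minute is 1800 frames and each further minute 1798, so 7 further minute boundaries passed. Total skipped labels = 18 × 0 + 2 × 7 = 14.
Non-drop label index = 13286 + 14 = 13300; at 30 labels/s that is 00:07:23:10, i.e. DF 00:07:23;10.

00:07:23;10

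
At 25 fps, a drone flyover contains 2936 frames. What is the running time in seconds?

Running time = 2936 / (25) = 117.44 s.

117.44 seconds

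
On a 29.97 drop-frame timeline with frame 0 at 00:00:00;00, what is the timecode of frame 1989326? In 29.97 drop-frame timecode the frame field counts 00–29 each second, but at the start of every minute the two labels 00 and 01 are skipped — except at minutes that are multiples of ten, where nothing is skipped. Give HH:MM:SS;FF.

Each 10-minute DF block holds 10 × 60 × 30 − 9 × 2 = 17982 frames. 1989326 ÷ 17982 → 110 full blocks, remainder 11306.
Within the partial block the first minute is 1800 frames and each further minute 1798, so 6 further minute boundaries passed. Total skipped labels = 18 × 110 + 2 × 6 = 1992.
Non-drop label index = 1989326 + 1992 = 1991318; at 30 labels/s that is 18:26:17:08, i.e. DF 18:26:17;08.

18:26:17;08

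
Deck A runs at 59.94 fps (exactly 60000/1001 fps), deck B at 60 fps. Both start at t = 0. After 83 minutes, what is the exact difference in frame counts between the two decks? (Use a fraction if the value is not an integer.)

83 min = 4980 s.
A emits 60000/1001 × 4980 = 298800000/1001 frames; B emits 60 × 4980 = 298800.
Difference = 298800/1001 frames (≈ 298.5015); B is ahead of A.

298800/1001 frames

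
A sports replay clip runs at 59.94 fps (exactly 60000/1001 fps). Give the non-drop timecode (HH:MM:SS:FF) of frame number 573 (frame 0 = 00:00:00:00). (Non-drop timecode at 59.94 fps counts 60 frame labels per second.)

573 ÷ 60 = 9 full seconds, remainder 33 frames.
9 s = 0 h 0 min 9 s.
Timecode: 00:00:09:33.

00:00:09:33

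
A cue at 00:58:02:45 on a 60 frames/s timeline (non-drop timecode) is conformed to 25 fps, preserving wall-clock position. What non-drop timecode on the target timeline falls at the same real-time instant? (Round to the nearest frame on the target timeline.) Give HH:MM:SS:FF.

00:58:02:19

Source frame index: (0×3600 + 58×60 + 2) × 60 + 45 = 208965.
Real time: 208965 / (60) = 13931/4 s.
Target frame: (13931/4) × (25) = 348275/4 ≈ 87068.750 → 87069.
At 25 labels/s: frame 87069 → 00:58:02:19.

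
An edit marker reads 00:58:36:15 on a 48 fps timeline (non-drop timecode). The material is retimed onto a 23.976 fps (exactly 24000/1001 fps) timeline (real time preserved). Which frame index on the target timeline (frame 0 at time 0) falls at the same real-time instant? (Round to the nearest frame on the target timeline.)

frame 84307

Source frame index: (0×3600 + 58×60 + 36) × 48 + 15 = 168783.
Real time: 168783 / (48) = 56261/16 s.
Target frame: (56261/16) × (24000/1001) = 84391500/1001 ≈ 84307.193 → 84307.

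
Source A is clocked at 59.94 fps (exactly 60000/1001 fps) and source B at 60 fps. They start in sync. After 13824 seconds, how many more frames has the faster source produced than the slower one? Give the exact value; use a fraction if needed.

829440/1001 frames

A emits 60000/1001 × 13824 = 829440000/1001 frames; B emits 60 × 13824 = 829440.
Difference = 829440/1001 frames (≈ 828.6114); B is ahead of A.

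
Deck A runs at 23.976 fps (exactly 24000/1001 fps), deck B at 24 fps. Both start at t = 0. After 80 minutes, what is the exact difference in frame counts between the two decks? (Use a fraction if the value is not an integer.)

115200/1001 frames

80 min = 4800 s.
A emits 24000/1001 × 4800 = 115200000/1001 frames; B emits 24 × 4800 = 115200.
Difference = 115200/1001 frames (≈ 115.0849); B is ahead of A.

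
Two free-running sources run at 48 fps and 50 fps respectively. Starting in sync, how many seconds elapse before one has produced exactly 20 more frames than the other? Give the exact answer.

The gap grows by |50 − 48| = 2 frames per second.
Time for a 20-frame gap: 20 ÷ (2) = 10 s.

10 seconds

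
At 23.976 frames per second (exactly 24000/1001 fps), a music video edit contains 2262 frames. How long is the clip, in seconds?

Running time = 2262 / (24000/1001) = 94.34425 s.

94.34425 seconds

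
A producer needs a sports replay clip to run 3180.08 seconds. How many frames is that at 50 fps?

Frames = 3180.08 × 50 = 159004.

159004 frames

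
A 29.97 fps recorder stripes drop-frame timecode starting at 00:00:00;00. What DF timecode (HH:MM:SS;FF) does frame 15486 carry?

00:08:36;22

Ten DF minutes hold 17982 frames, so frame 15486 lies in block 0 (frames 0–17981) with 15486 frames into that block.
The block's first minute is 1800 frames and the rest 1798 each; 15486 frames reaches minute 8, so 0 × 18 + 8 × 2 = 16 labels have been skipped so far.
Adding those back, label number 15486 + 16 = 15502 at 30 labels/s is 516 s + 22 f = 0 h 8 min 36 s frame 22, i.e. 00:08:36;22.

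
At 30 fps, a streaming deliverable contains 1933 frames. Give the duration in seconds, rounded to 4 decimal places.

64.4333 seconds

Running time = 1933 × 1/30 = 1933/30 s ≈ 64.4333 s.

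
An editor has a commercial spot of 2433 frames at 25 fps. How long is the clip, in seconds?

Running time = 2433 / (25) = 97.32 s.

97.32 seconds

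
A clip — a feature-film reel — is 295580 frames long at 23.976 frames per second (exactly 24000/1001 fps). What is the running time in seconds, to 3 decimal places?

12328.149 seconds

Running time = 295580 × 1001/24000 = 14793779/1200 s ≈ 12328.149 s.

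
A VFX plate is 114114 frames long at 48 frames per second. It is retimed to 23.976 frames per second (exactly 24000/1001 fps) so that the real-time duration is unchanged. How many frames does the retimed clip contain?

57000 frames

Target frames = source frames × (target rate / source rate) = 114114 × (24000/1001)/(48) = 114114 × 500/1001 = 57000.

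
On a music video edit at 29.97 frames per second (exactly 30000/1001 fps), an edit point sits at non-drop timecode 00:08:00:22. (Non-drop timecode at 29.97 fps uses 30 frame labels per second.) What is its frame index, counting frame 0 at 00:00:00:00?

Total seconds to the label: (0 × 3600 + 8 × 60 + 0) = 480.
Frame index = 480 × 30 + 22 = 14422.

frame 14422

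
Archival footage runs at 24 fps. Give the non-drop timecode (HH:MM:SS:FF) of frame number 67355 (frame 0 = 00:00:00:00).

00:46:46:11

67355 ÷ 24 = 2806 full seconds, remainder 11 frames.
2806 s = 0 h 46 min 46 s.
Timecode: 00:46:46:11.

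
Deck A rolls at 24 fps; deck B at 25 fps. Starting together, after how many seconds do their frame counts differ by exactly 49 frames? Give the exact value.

The gap grows by |25 − 24| = 1 frame per second.
Time for a 49-frame gap: 49 ÷ (1) = 49 s.

49 seconds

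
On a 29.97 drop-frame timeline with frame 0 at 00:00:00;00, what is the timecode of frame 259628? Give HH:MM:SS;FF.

02:24:22;28

Each 10-minute DF block holds 10 × 60 × 30 − 9 × 2 = 17982 frames. 259628 ÷ 17982 → 14 full blocks, remainder 7880.
Within the partial block the first minute is 1800 frames and each further minute 1798, so 4 further minute boundaries passed. Total skipped labels = 18 × 14 + 2 × 4 = 260.
Non-drop label index = 259628 + 260 = 259888; at 30 labels/s that is 02:24:22:28, i.e. DF 02:24:22;28.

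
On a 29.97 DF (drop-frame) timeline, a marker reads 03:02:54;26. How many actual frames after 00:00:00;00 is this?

328918

Complete 10-minute blocks: 18, each 17982 frames → 323676.
Remaining 2 whole minutes in the current block: 1800 + 1 × 1798 = 3598 frames.
Within the current minute: 54 × 30 + 26 − 2 = 1644 (labels ;00/;01 skipped at this minute). Total = 323676 + 3598 + 1644 = 328918.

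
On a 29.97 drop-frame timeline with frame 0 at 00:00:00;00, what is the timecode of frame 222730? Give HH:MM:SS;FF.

Ten DF minutes hold 17982 frames, so frame 222730 lies in block 12 (frames 215784–233765) with 6946 frames into that block.
The block's first minute is 1800 frames and the rest 1798 each; 6946 frames reaches minute 3, so 12 × 18 + 3 × 2 = 222 labels have been skipped so far.
Adding those back, label number 222730 + 222 = 222952 at 30 labels/s is 7431 s + 22 f = 2 h 3 min 51 s frame 22, i.e. 02:03:51;22.

02:03:51;22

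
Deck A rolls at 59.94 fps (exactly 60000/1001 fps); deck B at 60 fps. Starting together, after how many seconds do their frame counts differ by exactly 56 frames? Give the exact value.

The gap grows by |60 − 60000/1001| = 60/1001 frames per second.
Time for a 56-frame gap: 56 ÷ (60/1001) = 14014/15 s.

14014/15 seconds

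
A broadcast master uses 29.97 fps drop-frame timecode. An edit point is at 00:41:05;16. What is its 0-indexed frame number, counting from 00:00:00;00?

73892

Complete 10-minute blocks: 4, each 17982 frames → 71928.
Remaining 1 whole minute in the current block: 1800 + 0 × 1798 = 1800 frames.
Within the current minute: 5 × 30 + 16 − 2 = 164 (labels ;00/;01 skipped at this minute). Total = 71928 + 1800 + 164 = 73892.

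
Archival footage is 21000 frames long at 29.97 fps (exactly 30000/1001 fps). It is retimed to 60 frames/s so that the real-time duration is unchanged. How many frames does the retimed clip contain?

42042 frames

Target frames = source frames × (target rate / source rate) = 21000 × (60)/(30000/1001) = 21000 × 1001/500 = 42042.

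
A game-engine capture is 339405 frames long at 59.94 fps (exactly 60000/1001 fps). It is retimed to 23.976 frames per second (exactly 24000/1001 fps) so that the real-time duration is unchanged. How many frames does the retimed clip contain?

Target frames = source frames × (target rate / source rate) = 339405 × (24000/1001)/(60000/1001) = 339405 × 2/5 = 135762.

135762 frames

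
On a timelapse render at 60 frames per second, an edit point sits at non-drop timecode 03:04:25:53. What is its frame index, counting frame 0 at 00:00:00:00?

663953

Total seconds to the label: (3 × 3600 + 4 × 60 + 25) = 11065.
Frame index = 11065 × 60 + 53 = 663953.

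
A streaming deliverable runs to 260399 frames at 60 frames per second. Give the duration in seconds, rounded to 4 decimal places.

Running time = 260399 × 1/60 = 260399/60 s ≈ 4339.9833 s.

4339.9833 seconds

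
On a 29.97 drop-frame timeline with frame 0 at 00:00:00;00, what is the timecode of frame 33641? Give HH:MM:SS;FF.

00:18:42;15

Ten DF minutes hold 17982 frames, so frame 33641 lies in block 1 (frames 17982–35963) with 15659 frames into that block.
The block's first minute is 1800 frames and the rest 1798 each; 15659 frames reaches minute 8, so 1 × 18 + 8 × 2 = 34 labels have been skipped so far.
Adding those back, label number 33641 + 34 = 33675 at 30 labels/s is 1122 s + 15 f = 0 h 18 min 42 s frame 15, i.e. 00:18:42;15.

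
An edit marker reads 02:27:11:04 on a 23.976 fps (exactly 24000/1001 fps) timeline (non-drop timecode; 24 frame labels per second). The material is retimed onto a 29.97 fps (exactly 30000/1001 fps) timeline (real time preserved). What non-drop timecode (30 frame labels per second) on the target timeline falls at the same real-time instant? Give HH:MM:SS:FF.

02:27:11:05

Source frame index: (2×3600 + 27×60 + 11) × 24 + 4 = 211948.
Real time: 211948 / (24000/1001) = 53039987/6000 s.
Target frame: (53039987/6000) × (30000/1001) = 264935.
At 30 labels/s: frame 264935 → 02:27:11:05.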